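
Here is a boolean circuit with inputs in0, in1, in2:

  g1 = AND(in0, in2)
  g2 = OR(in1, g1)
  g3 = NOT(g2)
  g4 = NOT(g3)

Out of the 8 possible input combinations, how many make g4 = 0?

g4 = NOT(g3) must be 0, so g3 = 1.
Satisfying assignments:
  in0=0, in1=0, in2=0
  in0=0, in1=0, in2=1
  in0=1, in1=0, in2=0

3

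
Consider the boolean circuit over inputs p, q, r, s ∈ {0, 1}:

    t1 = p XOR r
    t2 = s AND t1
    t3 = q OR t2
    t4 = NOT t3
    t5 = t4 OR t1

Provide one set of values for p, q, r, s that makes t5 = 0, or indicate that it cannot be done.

t5 = t4 OR t1 must be 0, so both t4 = 0 and t1 = 0.
t4 = NOT t3 must be 0, so t3 = 1.
t1 = p XOR r must be 0, so p and r are equal.
Check with p=1 q=1 r=1 s=1:
t1 = p XOR r = 1 XOR 1 = 0
t2 = s AND t1 = 1 AND 0 = 0
t3 = q OR t2 = 1 OR 0 = 1
t4 = NOT t3 = NOT 1 = 0
t5 = t4 OR t1 = 0 OR 0 = 0
So t5 = 0 as required.

p=1 q=1 r=1 s=1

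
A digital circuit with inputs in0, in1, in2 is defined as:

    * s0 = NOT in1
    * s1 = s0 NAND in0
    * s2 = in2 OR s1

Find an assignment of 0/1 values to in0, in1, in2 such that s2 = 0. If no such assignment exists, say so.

Check with in0=1, in1=0, in2=0:
s0 = NOT in1 = NOT 0 = 1
s1 = s0 NAND in0 = 1 NAND 1 = 0
s2 = in2 OR s1 = 0 OR 0 = 0
So s2 = 0 as required.

in0=1, in1=0, in2=0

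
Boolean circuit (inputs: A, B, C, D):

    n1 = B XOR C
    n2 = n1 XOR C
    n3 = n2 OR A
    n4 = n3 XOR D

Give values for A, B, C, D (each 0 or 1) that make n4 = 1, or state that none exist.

A=0 B=1 C=0 D=0

n4 = n3 XOR D must be 1, so n3 and D differ.
Check with A=0 B=1 C=0 D=0:
n1 = B XOR C = 1 XOR 0 = 1
n2 = n1 XOR C = 1 XOR 0 = 1
n3 = n2 OR A = 1 OR 0 = 1
n4 = n3 XOR D = 1 XOR 0 = 1
So n4 = 1 as required.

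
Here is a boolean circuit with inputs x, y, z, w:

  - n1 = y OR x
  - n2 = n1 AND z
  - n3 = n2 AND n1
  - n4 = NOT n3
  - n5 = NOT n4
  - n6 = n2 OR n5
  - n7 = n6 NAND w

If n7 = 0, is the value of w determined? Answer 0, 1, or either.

n7 = n6 NAND w must be 0, so both n6 = 1 and w = 1.
n6 = n2 OR n5 must be 1, so at least one of n2, n5 is 1.
Every assignment with n7 = 0 has w = 1; there are 3 such assignment(s).
  x=0, y=1, z=1, w=1
  x=1, y=0, z=1, w=1
  x=1, y=1, z=1, w=1

1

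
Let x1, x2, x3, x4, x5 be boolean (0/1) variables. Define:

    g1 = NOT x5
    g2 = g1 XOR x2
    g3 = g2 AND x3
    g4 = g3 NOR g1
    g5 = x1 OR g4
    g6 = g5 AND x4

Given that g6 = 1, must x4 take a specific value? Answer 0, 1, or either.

g6 = g5 AND x4 must be 1, so both g5 = 1 and x4 = 1.
Every assignment with g6 = 1 has x4 = 1; there are 11 such assignment(s).

1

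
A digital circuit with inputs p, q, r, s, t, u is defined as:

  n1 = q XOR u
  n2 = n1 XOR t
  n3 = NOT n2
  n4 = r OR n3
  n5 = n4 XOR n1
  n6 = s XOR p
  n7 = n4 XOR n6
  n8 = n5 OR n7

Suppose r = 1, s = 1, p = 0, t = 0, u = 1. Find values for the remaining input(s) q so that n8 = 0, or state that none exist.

n8 = n5 OR n7 must be 0, so both n5 = 0 and n7 = 0.
Check with r = 1, s = 1, p = 0, t = 0, u = 1 and q=0:
n1 = q XOR u = 0 XOR 1 = 1
n2 = n1 XOR t = 1 XOR 0 = 1
n3 = NOT n2 = NOT 1 = 0
n4 = r OR n3 = 1 OR 0 = 1
n5 = n4 XOR n1 = 1 XOR 1 = 0
n6 = s XOR p = 1 XOR 0 = 1
n7 = n4 XOR n6 = 1 XOR 1 = 0
n8 = n5 OR n7 = 0 OR 0 = 0
So n8 = 0.

q=0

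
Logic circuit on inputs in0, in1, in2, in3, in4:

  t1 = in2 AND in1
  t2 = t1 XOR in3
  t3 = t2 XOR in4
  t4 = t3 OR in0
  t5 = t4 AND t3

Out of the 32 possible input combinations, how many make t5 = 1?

16

t5 = t4 AND t3 must be 1, so both t4 = 1 and t3 = 1.
Enumerating the 32 input combinations, 16 give t5 = 1 and 16 give t5 = 0.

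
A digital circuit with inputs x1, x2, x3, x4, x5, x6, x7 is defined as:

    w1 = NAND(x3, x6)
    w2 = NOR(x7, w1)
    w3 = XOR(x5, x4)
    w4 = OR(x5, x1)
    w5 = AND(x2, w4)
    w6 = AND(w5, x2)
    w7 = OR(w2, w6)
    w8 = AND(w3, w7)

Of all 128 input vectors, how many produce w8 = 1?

29

w8 = AND(w3, w7) must be 1, so both w3 = 1 and w7 = 1.
Enumerating the 128 input combinations, 29 give w8 = 1 and 99 give w8 = 0.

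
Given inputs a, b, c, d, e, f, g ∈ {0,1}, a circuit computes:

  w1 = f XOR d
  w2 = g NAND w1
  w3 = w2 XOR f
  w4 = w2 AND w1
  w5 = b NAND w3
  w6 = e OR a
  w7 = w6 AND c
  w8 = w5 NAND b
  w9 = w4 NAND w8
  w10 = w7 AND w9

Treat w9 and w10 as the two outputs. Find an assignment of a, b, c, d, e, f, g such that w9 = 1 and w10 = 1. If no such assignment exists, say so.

Check with a=0, b=1, c=1, d=0, e=1, f=1, g=0:
w1 = f XOR d = 1 XOR 0 = 1
w2 = g NAND w1 = 0 NAND 1 = 1
w3 = w2 XOR f = 1 XOR 1 = 0
w4 = w2 AND w1 = 1 AND 1 = 1
w5 = b NAND w3 = 1 NAND 0 = 1
w6 = e OR a = 1 OR 0 = 1
w7 = w6 AND c = 1 AND 1 = 1
w8 = w5 NAND b = 1 NAND 1 = 0
w9 = w4 NAND w8 = 1 NAND 0 = 1
w10 = w7 AND w9 = 1 AND 1 = 1
So w9 = 1 and w10 = 1.

a=0, b=1, c=1, d=0, e=1, f=1, g=0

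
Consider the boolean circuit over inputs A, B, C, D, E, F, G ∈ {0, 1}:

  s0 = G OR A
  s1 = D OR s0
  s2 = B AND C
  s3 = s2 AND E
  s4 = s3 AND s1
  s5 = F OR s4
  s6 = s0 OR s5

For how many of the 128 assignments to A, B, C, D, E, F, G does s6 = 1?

s6 = s0 OR s5 must be 1, so at least one of s0, s5 is 1.
Enumerating the 128 input combinations, 113 give s6 = 1 and 15 give s6 = 0.

113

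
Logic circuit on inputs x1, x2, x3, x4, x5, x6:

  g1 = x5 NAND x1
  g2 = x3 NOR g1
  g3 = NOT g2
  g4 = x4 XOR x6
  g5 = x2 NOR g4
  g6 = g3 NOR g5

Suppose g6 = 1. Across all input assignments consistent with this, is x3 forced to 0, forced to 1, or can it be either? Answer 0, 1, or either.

g6 = g3 NOR g5 must be 1, so both g3 = 0 and g5 = 0.
g3 = NOT g2 must be 0, so g2 = 1.
Every assignment with g6 = 1 has x3 = 0; there are 6 such assignment(s).

0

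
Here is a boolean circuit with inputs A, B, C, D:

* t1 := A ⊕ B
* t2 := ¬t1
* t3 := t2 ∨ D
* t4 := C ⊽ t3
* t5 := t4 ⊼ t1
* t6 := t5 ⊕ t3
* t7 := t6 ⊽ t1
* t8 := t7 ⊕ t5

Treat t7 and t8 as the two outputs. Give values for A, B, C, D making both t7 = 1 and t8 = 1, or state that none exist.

no solution exists

Across all 16 input combinations, none give both t7 = 1 and t8 = 1.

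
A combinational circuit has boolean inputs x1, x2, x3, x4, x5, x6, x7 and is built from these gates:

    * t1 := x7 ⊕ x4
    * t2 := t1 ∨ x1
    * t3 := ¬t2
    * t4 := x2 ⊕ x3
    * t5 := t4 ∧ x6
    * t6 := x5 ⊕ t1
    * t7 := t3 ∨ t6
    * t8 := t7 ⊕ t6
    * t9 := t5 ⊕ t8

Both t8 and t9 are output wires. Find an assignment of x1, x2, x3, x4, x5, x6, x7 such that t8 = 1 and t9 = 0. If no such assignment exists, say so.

x1=0, x2=0, x3=1, x4=1, x5=0, x6=1, x7=1

Check with x1=0, x2=0, x3=1, x4=1, x5=0, x6=1, x7=1:
t1 = x7 ⊕ x4 = 1 ⊕ 1 = 0
t2 = t1 ∨ x1 = 0 ∨ 0 = 0
t3 = ¬t2 = ¬0 = 1
t4 = x2 ⊕ x3 = 0 ⊕ 1 = 1
t5 = t4 ∧ x6 = 1 ∧ 1 = 1
t6 = x5 ⊕ t1 = 0 ⊕ 0 = 0
t7 = t3 ∨ t6 = 1 ∨ 0 = 1
t8 = t7 ⊕ t6 = 1 ⊕ 0 = 1
t9 = t5 ⊕ t8 = 1 ⊕ 1 = 0
So t8 = 1 and t9 = 0.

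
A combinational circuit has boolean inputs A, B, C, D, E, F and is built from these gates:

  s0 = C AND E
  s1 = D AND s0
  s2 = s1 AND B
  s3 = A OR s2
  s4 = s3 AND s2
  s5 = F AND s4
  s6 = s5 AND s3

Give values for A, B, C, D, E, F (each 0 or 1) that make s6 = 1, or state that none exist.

s6 = s5 AND s3 must be 1, so both s5 = 1 and s3 = 1.
s5 = F AND s4 must be 1, so both F = 1 and s4 = 1.
Check with A=0, B=1, C=1, D=1, E=1, F=1:
s0 = C AND E = 1 AND 1 = 1
s1 = D AND s0 = 1 AND 1 = 1
s2 = s1 AND B = 1 AND 1 = 1
s3 = A OR s2 = 0 OR 1 = 1
s4 = s3 AND s2 = 1 AND 1 = 1
s5 = F AND s4 = 1 AND 1 = 1
s6 = s5 AND s3 = 1 AND 1 = 1
So s6 = 1 as required.

A=0, B=1, C=1, D=1, E=1, F=1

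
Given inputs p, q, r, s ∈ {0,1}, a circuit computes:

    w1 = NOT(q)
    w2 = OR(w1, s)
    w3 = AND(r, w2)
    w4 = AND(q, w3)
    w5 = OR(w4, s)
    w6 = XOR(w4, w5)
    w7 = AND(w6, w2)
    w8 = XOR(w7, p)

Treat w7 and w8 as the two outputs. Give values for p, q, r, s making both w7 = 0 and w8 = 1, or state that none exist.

p=1 q=0 r=1 s=0

Check with p=1 q=0 r=1 s=0:
w1 = NOT(q) = NOT 0 = 1
w2 = OR(w1, s) = OR(1, 0) = 1
w3 = AND(r, w2) = AND(1, 1) = 1
w4 = AND(q, w3) = AND(0, 1) = 0
w5 = OR(w4, s) = OR(0, 0) = 0
w6 = XOR(w4, w5) = XOR(0, 0) = 0
w7 = AND(w6, w2) = AND(0, 1) = 0
w8 = XOR(w7, p) = XOR(0, 1) = 1
So w7 = 0 and w8 = 1.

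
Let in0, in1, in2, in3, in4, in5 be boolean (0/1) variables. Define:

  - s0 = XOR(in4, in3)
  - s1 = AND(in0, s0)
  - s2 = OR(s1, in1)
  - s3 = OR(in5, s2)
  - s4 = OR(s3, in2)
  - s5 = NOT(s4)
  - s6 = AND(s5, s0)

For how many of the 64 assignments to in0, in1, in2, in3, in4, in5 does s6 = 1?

s6 = AND(s5, s0) must be 1, so both s5 = 1 and s0 = 1.
s5 = NOT(s4) must be 1, so s4 = 0.
Satisfying assignments:
  in0=0, in1=0, in2=0, in3=0, in4=1, in5=0
  in0=0, in1=0, in2=0, in3=1, in4=0, in5=0

2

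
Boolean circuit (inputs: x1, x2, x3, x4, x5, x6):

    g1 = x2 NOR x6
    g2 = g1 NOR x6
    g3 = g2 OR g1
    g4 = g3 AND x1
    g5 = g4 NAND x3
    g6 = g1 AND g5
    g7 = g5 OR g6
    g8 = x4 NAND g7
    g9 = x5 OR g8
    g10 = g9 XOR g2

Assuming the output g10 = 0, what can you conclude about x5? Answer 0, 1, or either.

Both values of x5 occur among assignments with g10 = 0:
  x5=0: x1=0, x2=0, x3=0, x4=1, x5=0, x6=0
  x5=1: x1=0, x2=1, x3=0, x4=0, x5=1, x6=0

either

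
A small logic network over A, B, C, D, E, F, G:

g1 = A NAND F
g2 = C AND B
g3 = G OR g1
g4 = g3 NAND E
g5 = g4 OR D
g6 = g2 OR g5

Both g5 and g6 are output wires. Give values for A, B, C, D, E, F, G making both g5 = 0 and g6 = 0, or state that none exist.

Check with A=0 B=1 C=0 D=0 E=1 F=1 G=1:
g1 = A NAND F = 0 NAND 1 = 1
g2 = C AND B = 0 AND 1 = 0
g3 = G OR g1 = 1 OR 1 = 1
g4 = g3 NAND E = 1 NAND 1 = 0
g5 = g4 OR D = 0 OR 0 = 0
g6 = g2 OR g5 = 0 OR 0 = 0
So g5 = 0 and g6 = 0.

A=0 B=1 C=0 D=0 E=1 F=1 G=1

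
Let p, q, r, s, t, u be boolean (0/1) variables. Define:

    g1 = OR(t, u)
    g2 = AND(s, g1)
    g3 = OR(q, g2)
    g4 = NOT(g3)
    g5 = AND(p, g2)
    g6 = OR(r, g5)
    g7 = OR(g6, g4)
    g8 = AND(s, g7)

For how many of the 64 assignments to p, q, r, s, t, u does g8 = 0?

40

g8 = AND(s, g7) must be 0, so at least one of s, g7 is 0.
Enumerating the 64 input combinations, 40 give g8 = 0 and 24 give g8 = 1.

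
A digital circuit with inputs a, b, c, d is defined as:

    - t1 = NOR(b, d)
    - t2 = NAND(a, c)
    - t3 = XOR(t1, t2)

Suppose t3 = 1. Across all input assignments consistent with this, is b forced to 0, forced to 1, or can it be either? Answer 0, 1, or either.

Both values of b occur among assignments with t3 = 1:
  b=0: a=0, b=0, c=0, d=1
  b=1: a=0, b=1, c=0, d=0

either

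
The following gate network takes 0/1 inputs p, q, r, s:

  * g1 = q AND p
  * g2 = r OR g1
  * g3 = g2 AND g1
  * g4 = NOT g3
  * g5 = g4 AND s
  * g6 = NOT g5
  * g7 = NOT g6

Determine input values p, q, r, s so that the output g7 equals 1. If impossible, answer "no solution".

p=0 q=1 r=0 s=1

g7 = NOT g6 must be 1, so g6 = 0.
g6 = NOT g5 must be 0, so g5 = 1.
g5 = g4 AND s must be 1, so both g4 = 1 and s = 1.
Check with p=0 q=1 r=0 s=1:
g1 = q AND p = 1 AND 0 = 0
g2 = r OR g1 = 0 OR 0 = 0
g3 = g2 AND g1 = 0 AND 0 = 0
g4 = NOT g3 = NOT 0 = 1
g5 = g4 AND s = 1 AND 1 = 1
g6 = NOT g5 = NOT 1 = 0
g7 = NOT g6 = NOT 0 = 1
So g7 = 1 as required.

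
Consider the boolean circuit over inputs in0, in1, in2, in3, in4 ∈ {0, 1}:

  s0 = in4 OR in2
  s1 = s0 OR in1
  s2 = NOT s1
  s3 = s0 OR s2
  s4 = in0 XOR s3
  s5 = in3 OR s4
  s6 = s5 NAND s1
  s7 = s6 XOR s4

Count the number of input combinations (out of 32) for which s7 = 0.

s7 = s6 XOR s4 must be 0, so s6 and s4 are equal.
Enumerating the 32 input combinations, 9 give s7 = 0 and 23 give s7 = 1.

9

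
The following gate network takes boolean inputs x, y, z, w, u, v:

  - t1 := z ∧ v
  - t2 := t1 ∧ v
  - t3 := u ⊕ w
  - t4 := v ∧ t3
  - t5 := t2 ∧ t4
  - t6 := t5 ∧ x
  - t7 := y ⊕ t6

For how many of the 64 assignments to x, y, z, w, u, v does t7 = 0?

32

t7 = y ⊕ t6 must be 0, so y and t6 are equal.
Enumerating the 64 input combinations, 32 give t7 = 0 and 32 give t7 = 1.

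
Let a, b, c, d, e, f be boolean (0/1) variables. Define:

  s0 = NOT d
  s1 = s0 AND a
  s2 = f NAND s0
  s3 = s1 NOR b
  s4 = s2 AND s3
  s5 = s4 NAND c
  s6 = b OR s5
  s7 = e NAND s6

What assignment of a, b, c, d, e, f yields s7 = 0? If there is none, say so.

a=0 b=0 c=0 d=1 e=1 f=1

Check with a=0 b=0 c=0 d=1 e=1 f=1:
s0 = NOT d = NOT 1 = 0
s1 = s0 AND a = 0 AND 0 = 0
s2 = f NAND s0 = 1 NAND 0 = 1
s3 = s1 NOR b = 0 NOR 0 = 1
s4 = s2 AND s3 = 1 AND 1 = 1
s5 = s4 NAND c = 1 NAND 0 = 1
s6 = b OR s5 = 0 OR 1 = 1
s7 = e NAND s6 = 1 NAND 1 = 0
So s7 = 0 as required.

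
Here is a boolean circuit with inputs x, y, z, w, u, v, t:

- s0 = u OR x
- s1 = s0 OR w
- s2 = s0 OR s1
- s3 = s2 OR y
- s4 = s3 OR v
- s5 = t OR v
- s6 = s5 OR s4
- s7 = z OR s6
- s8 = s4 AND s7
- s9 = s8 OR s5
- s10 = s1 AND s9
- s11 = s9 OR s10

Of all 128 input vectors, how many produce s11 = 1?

s11 = s9 OR s10 must be 1, so at least one of s9, s10 is 1.
Enumerating the 128 input combinations, 126 give s11 = 1 and 2 give s11 = 0.

126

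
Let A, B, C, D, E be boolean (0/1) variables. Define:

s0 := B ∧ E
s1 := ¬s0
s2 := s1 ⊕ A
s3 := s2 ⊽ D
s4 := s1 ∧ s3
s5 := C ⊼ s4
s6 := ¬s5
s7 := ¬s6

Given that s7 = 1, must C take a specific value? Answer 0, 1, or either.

Both values of C occur among assignments with s7 = 1:
  C=0: A=0, B=0, C=0, D=0, E=0
  C=1: A=0, B=0, C=1, D=0, E=0

either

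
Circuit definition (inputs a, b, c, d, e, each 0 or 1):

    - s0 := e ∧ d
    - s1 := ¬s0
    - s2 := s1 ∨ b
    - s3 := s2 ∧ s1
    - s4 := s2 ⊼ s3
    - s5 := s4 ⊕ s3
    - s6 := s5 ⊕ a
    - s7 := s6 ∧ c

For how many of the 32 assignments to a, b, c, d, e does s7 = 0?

s7 = s6 ∧ c must be 0, so at least one of s6, c is 0.
Enumerating the 32 input combinations, 24 give s7 = 0 and 8 give s7 = 1.

24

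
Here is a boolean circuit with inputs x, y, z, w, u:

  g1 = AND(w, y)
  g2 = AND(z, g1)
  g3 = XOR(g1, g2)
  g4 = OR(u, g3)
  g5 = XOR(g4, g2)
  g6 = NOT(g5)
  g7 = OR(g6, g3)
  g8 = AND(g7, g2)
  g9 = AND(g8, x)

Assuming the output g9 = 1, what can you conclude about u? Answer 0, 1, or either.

g9 = AND(g8, x) must be 1, so both g8 = 1 and x = 1.
g8 = AND(g7, g2) must be 1, so both g7 = 1 and g2 = 1.
g7 = OR(g6, g3) must be 1, so at least one of g6, g3 is 1.
Every assignment with g9 = 1 has u = 1; there are 1 such assignment(s).
  x=1, y=1, z=1, w=1, u=1

1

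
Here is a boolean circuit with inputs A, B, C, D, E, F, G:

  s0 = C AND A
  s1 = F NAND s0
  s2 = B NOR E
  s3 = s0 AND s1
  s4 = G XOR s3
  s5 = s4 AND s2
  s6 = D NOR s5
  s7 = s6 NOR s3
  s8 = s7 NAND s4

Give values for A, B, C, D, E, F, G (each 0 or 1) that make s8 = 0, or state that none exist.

Check with A=0 B=0 C=1 D=0 E=0 F=1 G=1:
s0 = C AND A = 1 AND 0 = 0
s1 = F NAND s0 = 1 NAND 0 = 1
s2 = B NOR E = 0 NOR 0 = 1
s3 = s0 AND s1 = 0 AND 1 = 0
s4 = G XOR s3 = 1 XOR 0 = 1
s5 = s4 AND s2 = 1 AND 1 = 1
s6 = D NOR s5 = 0 NOR 1 = 0
s7 = s6 NOR s3 = 0 NOR 0 = 1
s8 = s7 NAND s4 = 1 NAND 1 = 0
So s8 = 0 as required.

A=0 B=0 C=1 D=0 E=0 F=1 G=1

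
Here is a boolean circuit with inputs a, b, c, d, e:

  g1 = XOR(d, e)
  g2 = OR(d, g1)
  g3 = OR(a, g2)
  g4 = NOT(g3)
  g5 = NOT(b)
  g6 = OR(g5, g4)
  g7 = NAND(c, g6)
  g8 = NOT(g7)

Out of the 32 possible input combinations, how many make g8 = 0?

g8 = NOT(g7) must be 0, so g7 = 1.
g7 = NAND(c, g6) must be 1, so at least one of c, g6 is 0.
Enumerating the 32 input combinations, 23 give g8 = 0 and 9 give g8 = 1.

23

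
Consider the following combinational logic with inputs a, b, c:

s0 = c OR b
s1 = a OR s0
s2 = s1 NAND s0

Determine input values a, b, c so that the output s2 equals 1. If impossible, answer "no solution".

s2 = s1 NAND s0 must be 1, so at least one of s1, s0 is 0.
Check with a=1, b=0, c=0:
s0 = c OR b = 0 OR 0 = 0
s1 = a OR s0 = 1 OR 0 = 1
s2 = s1 NAND s0 = 1 NAND 0 = 1
So s2 = 1 as required.

a=1, b=0, c=0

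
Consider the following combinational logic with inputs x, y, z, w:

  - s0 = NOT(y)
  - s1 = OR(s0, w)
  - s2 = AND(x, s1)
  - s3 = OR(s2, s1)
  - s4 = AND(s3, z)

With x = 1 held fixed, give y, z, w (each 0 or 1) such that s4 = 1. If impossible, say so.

s4 = AND(s3, z) must be 1, so both s3 = 1 and z = 1.
Check with x = 1 and y=0, z=1, w=1:
s0 = NOT(y) = NOT 0 = 1
s1 = OR(s0, w) = OR(1, 1) = 1
s2 = AND(x, s1) = AND(1, 1) = 1
s3 = OR(s2, s1) = OR(1, 1) = 1
s4 = AND(s3, z) = AND(1, 1) = 1
So s4 = 1.

y=0, z=1, w=1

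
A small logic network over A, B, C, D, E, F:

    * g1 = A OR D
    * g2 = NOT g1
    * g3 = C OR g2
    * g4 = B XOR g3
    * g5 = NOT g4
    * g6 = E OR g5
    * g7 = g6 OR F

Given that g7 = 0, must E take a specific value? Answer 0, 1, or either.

g7 = g6 OR F must be 0, so both g6 = 0 and F = 0.
Every assignment with g7 = 0 has E = 0; there are 8 such assignment(s).

0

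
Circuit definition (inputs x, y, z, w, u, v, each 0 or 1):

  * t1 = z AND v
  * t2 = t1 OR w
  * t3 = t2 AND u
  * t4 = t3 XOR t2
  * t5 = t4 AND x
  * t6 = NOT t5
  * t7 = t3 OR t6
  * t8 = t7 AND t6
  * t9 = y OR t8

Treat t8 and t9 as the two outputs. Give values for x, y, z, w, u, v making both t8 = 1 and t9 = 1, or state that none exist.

x=1 y=1 z=1 w=1 u=1 v=0

Check with x=1 y=1 z=1 w=1 u=1 v=0:
t1 = z AND v = 1 AND 0 = 0
t2 = t1 OR w = 0 OR 1 = 1
t3 = t2 AND u = 1 AND 1 = 1
t4 = t3 XOR t2 = 1 XOR 1 = 0
t5 = t4 AND x = 0 AND 1 = 0
t6 = NOT t5 = NOT 0 = 1
t7 = t3 OR t6 = 1 OR 1 = 1
t8 = t7 AND t6 = 1 AND 1 = 1
t9 = y OR t8 = 1 OR 1 = 1
So t8 = 1 and t9 = 1.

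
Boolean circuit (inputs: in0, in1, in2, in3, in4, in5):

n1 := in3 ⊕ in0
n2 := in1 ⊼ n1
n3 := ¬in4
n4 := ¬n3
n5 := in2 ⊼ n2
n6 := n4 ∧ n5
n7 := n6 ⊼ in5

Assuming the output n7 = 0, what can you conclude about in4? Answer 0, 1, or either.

n7 = n6 ⊼ in5 must be 0, so both n6 = 1 and in5 = 1.
n6 = n4 ∧ n5 must be 1, so both n4 = 1 and n5 = 1.
n4 = ¬n3 must be 1, so n3 = 0.
Every assignment with n7 = 0 has in4 = 1; there are 10 such assignment(s).

1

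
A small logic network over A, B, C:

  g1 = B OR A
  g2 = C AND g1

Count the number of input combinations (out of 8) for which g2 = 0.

5

g2 = C AND g1 must be 0, so at least one of C, g1 is 0.
Enumerating the 8 input combinations, 5 give g2 = 0 and 3 give g2 = 1.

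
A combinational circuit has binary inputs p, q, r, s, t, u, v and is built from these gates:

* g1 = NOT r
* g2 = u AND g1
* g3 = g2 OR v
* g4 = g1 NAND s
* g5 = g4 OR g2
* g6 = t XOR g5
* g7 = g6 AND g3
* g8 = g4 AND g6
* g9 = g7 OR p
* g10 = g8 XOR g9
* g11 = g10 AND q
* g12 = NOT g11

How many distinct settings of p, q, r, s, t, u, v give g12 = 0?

28

g12 = NOT g11 must be 0, so g11 = 1.
Enumerating the 128 input combinations, 28 give g12 = 0 and 100 give g12 = 1.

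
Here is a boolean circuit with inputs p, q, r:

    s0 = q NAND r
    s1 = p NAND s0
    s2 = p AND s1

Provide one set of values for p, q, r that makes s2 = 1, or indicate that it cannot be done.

s2 = p AND s1 must be 1, so both p = 1 and s1 = 1.
s1 = p NAND s0 must be 1, so at least one of p, s0 is 0.
Check with p=1, q=1, r=1:
s0 = q NAND r = 1 NAND 1 = 0
s1 = p NAND s0 = 1 NAND 0 = 1
s2 = p AND s1 = 1 AND 1 = 1
So s2 = 1 as required.

p=1, q=1, r=1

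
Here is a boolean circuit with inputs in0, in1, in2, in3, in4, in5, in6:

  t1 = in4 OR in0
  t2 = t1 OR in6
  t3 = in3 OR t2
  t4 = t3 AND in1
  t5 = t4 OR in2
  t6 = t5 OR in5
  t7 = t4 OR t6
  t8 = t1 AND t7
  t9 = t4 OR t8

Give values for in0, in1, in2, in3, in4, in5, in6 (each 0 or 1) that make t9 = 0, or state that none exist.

in0=0 in1=1 in2=0 in3=0 in4=0 in5=1 in6=0

t9 = t4 OR t8 must be 0, so both t4 = 0 and t8 = 0.
Check with in0=0 in1=1 in2=0 in3=0 in4=0 in5=1 in6=0:
t1 = in4 OR in0 = 0 OR 0 = 0
t2 = t1 OR in6 = 0 OR 0 = 0
t3 = in3 OR t2 = 0 OR 0 = 0
t4 = t3 AND in1 = 0 AND 1 = 0
t5 = t4 OR in2 = 0 OR 0 = 0
t6 = t5 OR in5 = 0 OR 1 = 1
t7 = t4 OR t6 = 0 OR 1 = 1
t8 = t1 AND t7 = 0 AND 1 = 0
t9 = t4 OR t8 = 0 OR 0 = 0
So t9 = 0 as required.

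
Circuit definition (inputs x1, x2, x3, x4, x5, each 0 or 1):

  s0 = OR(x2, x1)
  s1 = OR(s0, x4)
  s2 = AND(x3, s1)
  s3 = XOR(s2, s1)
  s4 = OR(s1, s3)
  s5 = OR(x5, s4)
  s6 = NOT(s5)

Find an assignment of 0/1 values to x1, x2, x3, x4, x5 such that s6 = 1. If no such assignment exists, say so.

s6 = NOT(s5) must be 1, so s5 = 0.
s5 = OR(x5, s4) must be 0, so both x5 = 0 and s4 = 0.
Check with x1=0 x2=0 x3=1 x4=0 x5=0:
s0 = OR(x2, x1) = OR(0, 0) = 0
s1 = OR(s0, x4) = OR(0, 0) = 0
s2 = AND(x3, s1) = AND(1, 0) = 0
s3 = XOR(s2, s1) = XOR(0, 0) = 0
s4 = OR(s1, s3) = OR(0, 0) = 0
s5 = OR(x5, s4) = OR(0, 0) = 0
s6 = NOT(s5) = NOT 0 = 1
So s6 = 1 as required.

x1=0 x2=0 x3=1 x4=0 x5=0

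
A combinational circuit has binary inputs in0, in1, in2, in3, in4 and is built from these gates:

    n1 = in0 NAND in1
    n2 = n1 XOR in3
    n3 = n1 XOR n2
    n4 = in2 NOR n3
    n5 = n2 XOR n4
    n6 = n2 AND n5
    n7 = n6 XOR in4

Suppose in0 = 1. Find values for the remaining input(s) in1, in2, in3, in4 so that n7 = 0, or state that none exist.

Check with in0 = 1 and in1=0, in2=1, in3=0, in4=1:
n1 = in0 NAND in1 = 1 NAND 0 = 1
n2 = n1 XOR in3 = 1 XOR 0 = 1
n3 = n1 XOR n2 = 1 XOR 1 = 0
n4 = in2 NOR n3 = 1 NOR 0 = 0
n5 = n2 XOR n4 = 1 XOR 0 = 1
n6 = n2 AND n5 = 1 AND 1 = 1
n7 = n6 XOR in4 = 1 XOR 1 = 0
So n7 = 0.

in1=0, in2=1, in3=0, in4=1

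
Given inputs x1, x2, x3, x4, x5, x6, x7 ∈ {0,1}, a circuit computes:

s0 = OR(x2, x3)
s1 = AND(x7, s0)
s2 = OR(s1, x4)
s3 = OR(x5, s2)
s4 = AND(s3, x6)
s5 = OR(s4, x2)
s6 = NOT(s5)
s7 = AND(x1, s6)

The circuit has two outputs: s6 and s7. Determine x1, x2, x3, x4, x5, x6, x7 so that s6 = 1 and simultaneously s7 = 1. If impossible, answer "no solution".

Check with x1=1, x2=0, x3=0, x4=1, x5=1, x6=0, x7=1:
s0 = OR(x2, x3) = OR(0, 0) = 0
s1 = AND(x7, s0) = AND(1, 0) = 0
s2 = OR(s1, x4) = OR(0, 1) = 1
s3 = OR(x5, s2) = OR(1, 1) = 1
s4 = AND(s3, x6) = AND(1, 0) = 0
s5 = OR(s4, x2) = OR(0, 0) = 0
s6 = NOT(s5) = NOT 0 = 1
s7 = AND(x1, s6) = AND(1, 1) = 1
So s6 = 1 and s7 = 1.

x1=1, x2=0, x3=0, x4=1, x5=1, x6=0, x7=1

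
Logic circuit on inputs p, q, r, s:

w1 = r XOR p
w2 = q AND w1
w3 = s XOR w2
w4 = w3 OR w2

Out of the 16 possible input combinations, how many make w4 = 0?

w4 = w3 OR w2 must be 0, so both w3 = 0 and w2 = 0.
w3 = s XOR w2 must be 0, so s and w2 are equal.
w2 = q AND w1 must be 0, so at least one of q, w1 is 0.
Satisfying assignments:
  p=0, q=0, r=0, s=0
  p=0, q=0, r=1, s=0
  p=0, q=1, r=0, s=0
  p=1, q=0, r=0, s=0
  p=1, q=0, r=1, s=0
  p=1, q=1, r=1, s=0

6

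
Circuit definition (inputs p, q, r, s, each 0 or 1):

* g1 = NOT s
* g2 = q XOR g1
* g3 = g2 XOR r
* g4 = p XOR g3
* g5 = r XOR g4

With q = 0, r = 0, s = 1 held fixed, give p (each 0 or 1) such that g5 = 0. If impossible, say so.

g5 = r XOR g4 must be 0, so r and g4 are equal.
Check with q = 0, r = 0, s = 1 and p=0:
g1 = NOT s = NOT 1 = 0
g2 = q XOR g1 = 0 XOR 0 = 0
g3 = g2 XOR r = 0 XOR 0 = 0
g4 = p XOR g3 = 0 XOR 0 = 0
g5 = r XOR g4 = 0 XOR 0 = 0
So g5 = 0.

p=0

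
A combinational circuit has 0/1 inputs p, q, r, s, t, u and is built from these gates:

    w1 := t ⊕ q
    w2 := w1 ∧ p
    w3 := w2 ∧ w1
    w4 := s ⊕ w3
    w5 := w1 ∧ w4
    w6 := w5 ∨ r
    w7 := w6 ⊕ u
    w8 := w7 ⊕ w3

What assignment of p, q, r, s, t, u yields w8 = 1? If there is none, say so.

p=1 q=1 r=0 s=1 t=1 u=1

w8 = w7 ⊕ w3 must be 1, so w7 and w3 differ.
Check with p=1 q=1 r=0 s=1 t=1 u=1:
w1 = t ⊕ q = 1 ⊕ 1 = 0
w2 = w1 ∧ p = 0 ∧ 1 = 0
w3 = w2 ∧ w1 = 0 ∧ 0 = 0
w4 = s ⊕ w3 = 1 ⊕ 0 = 1
w5 = w1 ∧ w4 = 0 ∧ 1 = 0
w6 = w5 ∨ r = 0 ∨ 0 = 0
w7 = w6 ⊕ u = 0 ⊕ 1 = 1
w8 = w7 ⊕ w3 = 1 ⊕ 0 = 1
So w8 = 1 as required.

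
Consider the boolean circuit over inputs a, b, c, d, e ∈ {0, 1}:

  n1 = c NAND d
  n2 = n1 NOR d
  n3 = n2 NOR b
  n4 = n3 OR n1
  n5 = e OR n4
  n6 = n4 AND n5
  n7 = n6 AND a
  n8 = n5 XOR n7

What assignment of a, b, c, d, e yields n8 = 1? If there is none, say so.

n8 = n5 XOR n7 must be 1, so n5 and n7 differ.
Check with a=0, b=0, c=0, d=1, e=1:
n1 = c NAND d = 0 NAND 1 = 1
n2 = n1 NOR d = 1 NOR 1 = 0
n3 = n2 NOR b = 0 NOR 0 = 1
n4 = n3 OR n1 = 1 OR 1 = 1
n5 = e OR n4 = 1 OR 1 = 1
n6 = n4 AND n5 = 1 AND 1 = 1
n7 = n6 AND a = 1 AND 0 = 0
n8 = n5 XOR n7 = 1 XOR 0 = 1
So n8 = 1 as required.

a=0, b=0, c=0, d=1, e=1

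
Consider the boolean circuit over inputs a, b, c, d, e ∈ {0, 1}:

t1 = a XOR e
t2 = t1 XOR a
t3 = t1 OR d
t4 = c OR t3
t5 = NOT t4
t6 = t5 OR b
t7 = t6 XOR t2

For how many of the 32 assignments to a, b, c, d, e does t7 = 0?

16

t7 = t6 XOR t2 must be 0, so t6 and t2 are equal.
Enumerating the 32 input combinations, 16 give t7 = 0 and 16 give t7 = 1.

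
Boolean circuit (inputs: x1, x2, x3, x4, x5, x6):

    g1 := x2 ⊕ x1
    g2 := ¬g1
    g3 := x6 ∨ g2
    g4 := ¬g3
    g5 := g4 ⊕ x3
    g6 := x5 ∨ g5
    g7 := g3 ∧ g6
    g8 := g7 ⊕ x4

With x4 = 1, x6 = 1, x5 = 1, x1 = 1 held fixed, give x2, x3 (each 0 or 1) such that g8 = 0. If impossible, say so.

g8 = g7 ⊕ x4 must be 0, so g7 and x4 are equal.
Check with x4 = 1, x6 = 1, x5 = 1, x1 = 1 and x2=0, x3=0:
g1 = x2 ⊕ x1 = 0 ⊕ 1 = 1
g2 = ¬g1 = ¬1 = 0
g3 = x6 ∨ g2 = 1 ∨ 0 = 1
g4 = ¬g3 = ¬1 = 0
g5 = g4 ⊕ x3 = 0 ⊕ 0 = 0
g6 = x5 ∨ g5 = 1 ∨ 0 = 1
g7 = g3 ∧ g6 = 1 ∧ 1 = 1
g8 = g7 ⊕ x4 = 1 ⊕ 1 = 0
So g8 = 0.

x2=0, x3=0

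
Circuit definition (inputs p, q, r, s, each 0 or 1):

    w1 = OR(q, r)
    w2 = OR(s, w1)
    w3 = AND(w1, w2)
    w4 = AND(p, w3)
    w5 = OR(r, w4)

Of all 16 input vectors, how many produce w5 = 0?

w5 = OR(r, w4) must be 0, so both r = 0 and w4 = 0.
Satisfying assignments:
  p=0, q=0, r=0, s=0
  p=0, q=0, r=0, s=1
  p=0, q=1, r=0, s=0
  p=0, q=1, r=0, s=1
  p=1, q=0, r=0, s=0
  p=1, q=0, r=0, s=1

6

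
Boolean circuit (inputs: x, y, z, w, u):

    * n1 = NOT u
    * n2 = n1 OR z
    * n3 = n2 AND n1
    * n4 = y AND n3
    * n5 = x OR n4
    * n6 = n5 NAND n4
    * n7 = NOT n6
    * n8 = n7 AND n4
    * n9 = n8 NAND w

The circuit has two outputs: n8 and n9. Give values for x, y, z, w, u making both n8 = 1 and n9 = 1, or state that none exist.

Check with x=1, y=1, z=0, w=0, u=0:
n1 = NOT u = NOT 0 = 1
n2 = n1 OR z = 1 OR 0 = 1
n3 = n2 AND n1 = 1 AND 1 = 1
n4 = y AND n3 = 1 AND 1 = 1
n5 = x OR n4 = 1 OR 1 = 1
n6 = n5 NAND n4 = 1 NAND 1 = 0
n7 = NOT n6 = NOT 0 = 1
n8 = n7 AND n4 = 1 AND 1 = 1
n9 = n8 NAND w = 1 NAND 0 = 1
So n8 = 1 and n9 = 1.

x=1, y=1, z=0, w=0, u=0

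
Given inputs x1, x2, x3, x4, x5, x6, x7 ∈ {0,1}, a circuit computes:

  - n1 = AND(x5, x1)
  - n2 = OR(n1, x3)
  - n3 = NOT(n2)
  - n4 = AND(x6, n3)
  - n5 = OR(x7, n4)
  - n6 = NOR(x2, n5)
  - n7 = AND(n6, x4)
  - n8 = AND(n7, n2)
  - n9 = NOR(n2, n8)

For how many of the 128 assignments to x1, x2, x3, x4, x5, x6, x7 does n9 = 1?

48

n9 = NOR(n2, n8) must be 1, so both n2 = 0 and n8 = 0.
n2 = OR(n1, x3) must be 0, so both n1 = 0 and x3 = 0.
n8 = AND(n7, n2) must be 0, so at least one of n7, n2 is 0.
Enumerating the 128 input combinations, 48 give n9 = 1 and 80 give n9 = 0.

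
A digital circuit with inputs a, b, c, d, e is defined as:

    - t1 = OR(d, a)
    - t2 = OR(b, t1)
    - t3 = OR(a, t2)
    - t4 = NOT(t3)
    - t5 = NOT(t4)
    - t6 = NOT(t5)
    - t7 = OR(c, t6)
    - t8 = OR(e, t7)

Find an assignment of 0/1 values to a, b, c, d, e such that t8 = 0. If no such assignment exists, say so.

a=0 b=1 c=0 d=1 e=0

t8 = OR(e, t7) must be 0, so both e = 0 and t7 = 0.
Check with a=0 b=1 c=0 d=1 e=0:
t1 = OR(d, a) = OR(1, 0) = 1
t2 = OR(b, t1) = OR(1, 1) = 1
t3 = OR(a, t2) = OR(0, 1) = 1
t4 = NOT(t3) = NOT 1 = 0
t5 = NOT(t4) = NOT 0 = 1
t6 = NOT(t5) = NOT 1 = 0
t7 = OR(c, t6) = OR(0, 0) = 0
t8 = OR(e, t7) = OR(0, 0) = 0
So t8 = 0 as required.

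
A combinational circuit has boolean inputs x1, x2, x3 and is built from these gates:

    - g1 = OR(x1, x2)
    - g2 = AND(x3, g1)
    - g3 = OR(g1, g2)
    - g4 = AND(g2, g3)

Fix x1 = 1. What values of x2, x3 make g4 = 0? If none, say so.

x2=0 x3=0

Check with x1 = 1 and x2=0, x3=0:
g1 = OR(x1, x2) = OR(1, 0) = 1
g2 = AND(x3, g1) = AND(0, 1) = 0
g3 = OR(g1, g2) = OR(1, 0) = 1
g4 = AND(g2, g3) = AND(0, 1) = 0
So g4 = 0.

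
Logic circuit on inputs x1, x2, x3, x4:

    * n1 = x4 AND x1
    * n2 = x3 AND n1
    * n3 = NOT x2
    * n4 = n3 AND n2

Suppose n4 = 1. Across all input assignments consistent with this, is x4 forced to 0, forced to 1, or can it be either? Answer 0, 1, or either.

1

n4 = n3 AND n2 must be 1, so both n3 = 1 and n2 = 1.
n3 = NOT x2 must be 1, so x2 = 0.
Every assignment with n4 = 1 has x4 = 1; there are 1 such assignment(s).
  x1=1, x2=0, x3=1, x4=1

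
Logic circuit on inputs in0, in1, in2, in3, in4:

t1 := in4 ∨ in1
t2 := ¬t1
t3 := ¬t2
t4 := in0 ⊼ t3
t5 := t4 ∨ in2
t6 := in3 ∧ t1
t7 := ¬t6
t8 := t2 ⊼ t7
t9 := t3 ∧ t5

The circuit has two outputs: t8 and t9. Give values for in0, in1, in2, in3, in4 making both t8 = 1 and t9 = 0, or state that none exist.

in0=1, in1=1, in2=0, in3=0, in4=1

Check with in0=1, in1=1, in2=0, in3=0, in4=1:
t1 = in4 ∨ in1 = 1 ∨ 1 = 1
t2 = ¬t1 = ¬1 = 0
t3 = ¬t2 = ¬0 = 1
t4 = in0 ⊼ t3 = 1 ⊼ 1 = 0
t5 = t4 ∨ in2 = 0 ∨ 0 = 0
t6 = in3 ∧ t1 = 0 ∧ 1 = 0
t7 = ¬t6 = ¬0 = 1
t8 = t2 ⊼ t7 = 0 ⊼ 1 = 1
t9 = t3 ∧ t5 = 1 ∧ 0 = 0
So t8 = 1 and t9 = 0.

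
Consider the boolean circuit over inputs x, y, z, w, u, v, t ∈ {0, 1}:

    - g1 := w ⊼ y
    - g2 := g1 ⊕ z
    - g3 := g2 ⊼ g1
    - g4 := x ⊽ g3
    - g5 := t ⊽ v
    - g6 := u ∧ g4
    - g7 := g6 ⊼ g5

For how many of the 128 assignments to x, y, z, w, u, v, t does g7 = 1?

125

g7 = g6 ⊼ g5 must be 1, so at least one of g6, g5 is 0.
Enumerating the 128 input combinations, 125 give g7 = 1 and 3 give g7 = 0.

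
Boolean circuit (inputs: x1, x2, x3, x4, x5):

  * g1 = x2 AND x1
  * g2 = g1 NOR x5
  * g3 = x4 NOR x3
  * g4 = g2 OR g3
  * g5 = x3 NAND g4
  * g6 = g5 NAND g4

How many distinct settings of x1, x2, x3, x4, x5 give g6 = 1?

21

g6 = g5 NAND g4 must be 1, so at least one of g5, g4 is 0.
Enumerating the 32 input combinations, 21 give g6 = 1 and 11 give g6 = 0.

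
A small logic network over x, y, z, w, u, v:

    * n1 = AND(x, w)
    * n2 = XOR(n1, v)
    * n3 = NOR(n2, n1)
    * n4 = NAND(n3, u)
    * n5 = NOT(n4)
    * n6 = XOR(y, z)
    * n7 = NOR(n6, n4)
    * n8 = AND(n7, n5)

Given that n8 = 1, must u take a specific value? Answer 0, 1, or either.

1

n8 = AND(n7, n5) must be 1, so both n7 = 1 and n5 = 1.
n7 = NOR(n6, n4) must be 1, so both n6 = 0 and n4 = 0.
Every assignment with n8 = 1 has u = 1; there are 6 such assignment(s).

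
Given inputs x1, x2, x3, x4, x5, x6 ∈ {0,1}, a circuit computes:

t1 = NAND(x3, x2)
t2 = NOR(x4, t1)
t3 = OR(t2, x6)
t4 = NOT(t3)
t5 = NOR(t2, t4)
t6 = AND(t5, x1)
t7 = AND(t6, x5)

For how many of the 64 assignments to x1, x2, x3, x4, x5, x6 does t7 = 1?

t7 = AND(t6, x5) must be 1, so both t6 = 1 and x5 = 1.
t6 = AND(t5, x1) must be 1, so both t5 = 1 and x1 = 1.
t5 = NOR(t2, t4) must be 1, so both t2 = 0 and t4 = 0.
Enumerating the 64 input combinations, 7 give t7 = 1 and 57 give t7 = 0.

7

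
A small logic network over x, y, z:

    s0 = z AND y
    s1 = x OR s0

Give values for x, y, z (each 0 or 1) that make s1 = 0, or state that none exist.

Check with x=0, y=1, z=0:
s0 = z AND y = 0 AND 1 = 0
s1 = x OR s0 = 0 OR 0 = 0
So s1 = 0 as required.

x=0, y=1, z=0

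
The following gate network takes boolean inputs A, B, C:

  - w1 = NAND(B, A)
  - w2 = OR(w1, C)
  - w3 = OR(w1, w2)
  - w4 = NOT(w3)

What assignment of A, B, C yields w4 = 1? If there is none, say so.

A=1 B=1 C=0

Check with A=1 B=1 C=0:
w1 = NAND(B, A) = NAND(1, 1) = 0
w2 = OR(w1, C) = OR(0, 0) = 0
w3 = OR(w1, w2) = OR(0, 0) = 0
w4 = NOT(w3) = NOT 0 = 1
So w4 = 1 as required.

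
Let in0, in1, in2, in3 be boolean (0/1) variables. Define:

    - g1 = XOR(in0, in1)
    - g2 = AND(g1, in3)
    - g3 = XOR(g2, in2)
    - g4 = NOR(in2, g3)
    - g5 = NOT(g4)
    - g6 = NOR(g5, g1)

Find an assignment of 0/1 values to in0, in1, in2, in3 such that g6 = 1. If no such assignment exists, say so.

Check with in0=1, in1=1, in2=0, in3=0:
g1 = XOR(in0, in1) = XOR(1, 1) = 0
g2 = AND(g1, in3) = AND(0, 0) = 0
g3 = XOR(g2, in2) = XOR(0, 0) = 0
g4 = NOR(in2, g3) = NOR(0, 0) = 1
g5 = NOT(g4) = NOT 1 = 0
g6 = NOR(g5, g1) = NOR(0, 0) = 1
So g6 = 1 as required.

in0=1, in1=1, in2=0, in3=0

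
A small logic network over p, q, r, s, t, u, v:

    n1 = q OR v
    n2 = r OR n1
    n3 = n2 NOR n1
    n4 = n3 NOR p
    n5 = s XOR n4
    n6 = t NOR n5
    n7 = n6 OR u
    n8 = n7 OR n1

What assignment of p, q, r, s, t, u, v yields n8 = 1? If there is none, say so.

p=0, q=1, r=1, s=0, t=1, u=1, v=0

n8 = n7 OR n1 must be 1, so at least one of n7, n1 is 1.
Check with p=0, q=1, r=1, s=0, t=1, u=1, v=0:
n1 = q OR v = 1 OR 0 = 1
n2 = r OR n1 = 1 OR 1 = 1
n3 = n2 NOR n1 = 1 NOR 1 = 0
n4 = n3 NOR p = 0 NOR 0 = 1
n5 = s XOR n4 = 0 XOR 1 = 1
n6 = t NOR n5 = 1 NOR 1 = 0
n7 = n6 OR u = 0 OR 1 = 1
n8 = n7 OR n1 = 1 OR 1 = 1
So n8 = 1 as required.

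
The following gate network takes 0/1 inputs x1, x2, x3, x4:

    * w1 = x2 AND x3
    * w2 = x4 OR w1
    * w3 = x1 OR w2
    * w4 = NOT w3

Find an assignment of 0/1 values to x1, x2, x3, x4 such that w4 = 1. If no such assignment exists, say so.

x1=0 x2=0 x3=1 x4=0

w4 = NOT w3 must be 1, so w3 = 0.
Check with x1=0 x2=0 x3=1 x4=0:
w1 = x2 AND x3 = 0 AND 1 = 0
w2 = x4 OR w1 = 0 OR 0 = 0
w3 = x1 OR w2 = 0 OR 0 = 0
w4 = NOT w3 = NOT 0 = 1
So w4 = 1 as required.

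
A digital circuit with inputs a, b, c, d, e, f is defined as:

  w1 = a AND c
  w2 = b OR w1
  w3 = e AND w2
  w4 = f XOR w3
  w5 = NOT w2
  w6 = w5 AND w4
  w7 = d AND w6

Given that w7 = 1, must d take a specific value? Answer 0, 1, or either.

1

w7 = d AND w6 must be 1, so both d = 1 and w6 = 1.
Every assignment with w7 = 1 has d = 1; there are 6 such assignment(s).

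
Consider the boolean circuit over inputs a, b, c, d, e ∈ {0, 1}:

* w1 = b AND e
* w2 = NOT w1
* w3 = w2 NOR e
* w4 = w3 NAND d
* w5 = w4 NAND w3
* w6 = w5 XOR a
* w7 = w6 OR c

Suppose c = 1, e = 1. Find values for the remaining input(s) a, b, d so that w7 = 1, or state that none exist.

a=1 b=0 d=1

w7 = w6 OR c must be 1, so at least one of w6, c is 1.
Check with c = 1, e = 1 and a=1, b=0, d=1:
w1 = b AND e = 0 AND 1 = 0
w2 = NOT w1 = NOT 0 = 1
w3 = w2 NOR e = 1 NOR 1 = 0
w4 = w3 NAND d = 0 NAND 1 = 1
w5 = w4 NAND w3 = 1 NAND 0 = 1
w6 = w5 XOR a = 1 XOR 1 = 0
w7 = w6 OR c = 0 OR 1 = 1
So w7 = 1.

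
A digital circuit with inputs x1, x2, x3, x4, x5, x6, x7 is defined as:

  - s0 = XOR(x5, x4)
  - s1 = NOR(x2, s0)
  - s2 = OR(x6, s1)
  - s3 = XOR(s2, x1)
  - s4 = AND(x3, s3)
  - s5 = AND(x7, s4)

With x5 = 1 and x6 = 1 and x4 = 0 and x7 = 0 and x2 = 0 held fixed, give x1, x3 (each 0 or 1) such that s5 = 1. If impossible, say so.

no solution exists

With x5 = 1 and x6 = 1 and x4 = 0 and x7 = 0 and x2 = 0 fixed, none of the 4 settings of x1, x3 give s5 = 1.
For example, with x1=1, x3=0:
s0 = XOR(x5, x4) = XOR(1, 0) = 1
s1 = NOR(x2, s0) = NOR(0, 1) = 0
s2 = OR(x6, s1) = OR(1, 0) = 1
s3 = XOR(s2, x1) = XOR(1, 1) = 0
s4 = AND(x3, s3) = AND(0, 0) = 0
s5 = AND(x7, s4) = AND(0, 0) = 0
giving s5 = 0 ≠ 1.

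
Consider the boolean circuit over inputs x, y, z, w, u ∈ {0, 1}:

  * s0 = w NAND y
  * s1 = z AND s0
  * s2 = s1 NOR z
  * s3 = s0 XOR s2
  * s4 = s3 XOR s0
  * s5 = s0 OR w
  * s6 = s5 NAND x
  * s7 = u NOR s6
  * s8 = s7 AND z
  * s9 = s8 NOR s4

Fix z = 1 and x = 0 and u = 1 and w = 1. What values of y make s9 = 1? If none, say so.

y=0

Check with z = 1 and x = 0 and u = 1 and w = 1 and y=0:
s0 = w NAND y = 1 NAND 0 = 1
s1 = z AND s0 = 1 AND 1 = 1
s2 = s1 NOR z = 1 NOR 1 = 0
s3 = s0 XOR s2 = 1 XOR 0 = 1
s4 = s3 XOR s0 = 1 XOR 1 = 0
s5 = s0 OR w = 1 OR 1 = 1
s6 = s5 NAND x = 1 NAND 0 = 1
s7 = u NOR s6 = 1 NOR 1 = 0
s8 = s7 AND z = 0 AND 1 = 0
s9 = s8 NOR s4 = 0 NOR 0 = 1
So s9 = 1.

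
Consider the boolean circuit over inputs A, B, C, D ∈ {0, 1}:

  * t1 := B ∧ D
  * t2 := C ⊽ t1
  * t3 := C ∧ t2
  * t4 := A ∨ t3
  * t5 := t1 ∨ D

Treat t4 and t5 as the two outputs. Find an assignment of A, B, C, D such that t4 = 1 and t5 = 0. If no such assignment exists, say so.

Check with A=1, B=0, C=1, D=0:
t1 = B ∧ D = 0 ∧ 0 = 0
t2 = C ⊽ t1 = 1 ⊽ 0 = 0
t3 = C ∧ t2 = 1 ∧ 0 = 0
t4 = A ∨ t3 = 1 ∨ 0 = 1
t5 = t1 ∨ D = 0 ∨ 0 = 0
So t4 = 1 and t5 = 0.

A=1, B=0, C=1, D=0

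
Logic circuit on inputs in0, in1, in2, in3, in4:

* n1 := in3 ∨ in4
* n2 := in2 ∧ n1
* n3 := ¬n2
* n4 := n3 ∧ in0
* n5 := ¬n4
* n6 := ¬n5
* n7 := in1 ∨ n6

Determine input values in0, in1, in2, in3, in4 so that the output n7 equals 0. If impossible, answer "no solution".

in0=1, in1=0, in2=1, in3=0, in4=1

Check with in0=1, in1=0, in2=1, in3=0, in4=1:
n1 = in3 ∨ in4 = 0 ∨ 1 = 1
n2 = in2 ∧ n1 = 1 ∧ 1 = 1
n3 = ¬n2 = ¬1 = 0
n4 = n3 ∧ in0 = 0 ∧ 1 = 0
n5 = ¬n4 = ¬0 = 1
n6 = ¬n5 = ¬1 = 0
n7 = in1 ∨ n6 = 0 ∨ 0 = 0
So n7 = 0 as required.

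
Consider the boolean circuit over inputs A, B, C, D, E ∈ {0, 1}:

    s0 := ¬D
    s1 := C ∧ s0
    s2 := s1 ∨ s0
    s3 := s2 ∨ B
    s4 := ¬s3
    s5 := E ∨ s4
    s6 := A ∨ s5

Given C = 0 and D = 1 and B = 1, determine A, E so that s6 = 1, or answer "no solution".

A=1, E=0

s6 = A ∨ s5 must be 1, so at least one of A, s5 is 1.
Check with C = 0 and D = 1 and B = 1 and A=1, E=0:
s0 = ¬D = ¬1 = 0
s1 = C ∧ s0 = 0 ∧ 0 = 0
s2 = s1 ∨ s0 = 0 ∨ 0 = 0
s3 = s2 ∨ B = 0 ∨ 1 = 1
s4 = ¬s3 = ¬1 = 0
s5 = E ∨ s4 = 0 ∨ 0 = 0
s6 = A ∨ s5 = 1 ∨ 0 = 1
So s6 = 1.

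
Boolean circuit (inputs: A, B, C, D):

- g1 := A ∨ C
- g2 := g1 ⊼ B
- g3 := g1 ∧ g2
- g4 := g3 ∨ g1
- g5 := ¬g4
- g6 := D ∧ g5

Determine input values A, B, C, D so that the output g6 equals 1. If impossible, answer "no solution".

A=0, B=0, C=0, D=1

g6 = D ∧ g5 must be 1, so both D = 1 and g5 = 1.
Check with A=0, B=0, C=0, D=1:
g1 = A ∨ C = 0 ∨ 0 = 0
g2 = g1 ⊼ B = 0 ⊼ 0 = 1
g3 = g1 ∧ g2 = 0 ∧ 1 = 0
g4 = g3 ∨ g1 = 0 ∨ 0 = 0
g5 = ¬g4 = ¬0 = 1
g6 = D ∧ g5 = 1 ∧ 1 = 1
So g6 = 1 as required.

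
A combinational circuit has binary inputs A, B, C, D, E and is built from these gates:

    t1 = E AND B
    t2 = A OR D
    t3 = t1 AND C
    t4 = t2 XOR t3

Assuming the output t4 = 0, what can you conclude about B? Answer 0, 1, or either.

Both values of B occur among assignments with t4 = 0:
  B=0: A=0, B=0, C=0, D=0, E=0
  B=1: A=0, B=1, C=0, D=0, E=0

either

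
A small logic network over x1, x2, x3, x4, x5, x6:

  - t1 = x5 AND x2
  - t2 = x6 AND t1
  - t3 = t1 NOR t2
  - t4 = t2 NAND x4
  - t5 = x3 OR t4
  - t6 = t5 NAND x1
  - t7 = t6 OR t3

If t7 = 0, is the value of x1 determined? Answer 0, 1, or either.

t7 = t6 OR t3 must be 0, so both t6 = 0 and t3 = 0.
t6 = t5 NAND x1 must be 0, so both t5 = 1 and x1 = 1.
Every assignment with t7 = 0 has x1 = 1; there are 7 such assignment(s).

1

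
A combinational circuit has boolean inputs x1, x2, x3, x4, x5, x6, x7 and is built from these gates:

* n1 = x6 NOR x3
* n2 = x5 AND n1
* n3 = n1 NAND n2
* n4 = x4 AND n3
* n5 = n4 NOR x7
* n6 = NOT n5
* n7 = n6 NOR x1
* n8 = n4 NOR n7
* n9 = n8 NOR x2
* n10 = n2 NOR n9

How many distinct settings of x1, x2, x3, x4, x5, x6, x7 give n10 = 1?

n10 = n2 NOR n9 must be 1, so both n2 = 0 and n9 = 0.
n2 = x5 AND n1 must be 0, so at least one of x5, n1 is 0.
Enumerating the 128 input combinations, 77 give n10 = 1 and 51 give n10 = 0.

77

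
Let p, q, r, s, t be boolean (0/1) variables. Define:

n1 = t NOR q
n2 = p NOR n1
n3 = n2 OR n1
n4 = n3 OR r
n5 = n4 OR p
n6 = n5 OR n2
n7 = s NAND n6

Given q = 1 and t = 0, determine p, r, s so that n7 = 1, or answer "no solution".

n7 = s NAND n6 must be 1, so at least one of s, n6 is 0.
Check with q = 1 and t = 0 and p=0, r=0, s=0:
n1 = t NOR q = 0 NOR 1 = 0
n2 = p NOR n1 = 0 NOR 0 = 1
n3 = n2 OR n1 = 1 OR 0 = 1
n4 = n3 OR r = 1 OR 0 = 1
n5 = n4 OR p = 1 OR 0 = 1
n6 = n5 OR n2 = 1 OR 1 = 1
n7 = s NAND n6 = 0 NAND 1 = 1
So n7 = 1.

p=0, r=0, s=0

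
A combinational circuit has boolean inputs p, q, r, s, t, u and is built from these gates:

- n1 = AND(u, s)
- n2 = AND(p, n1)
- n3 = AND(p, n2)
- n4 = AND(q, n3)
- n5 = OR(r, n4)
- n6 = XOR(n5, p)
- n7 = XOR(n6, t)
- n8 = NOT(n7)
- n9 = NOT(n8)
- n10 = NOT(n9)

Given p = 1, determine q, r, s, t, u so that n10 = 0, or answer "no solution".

q=1, r=0, s=1, t=1, u=1

Check with p = 1 and q=1, r=0, s=1, t=1, u=1:
n1 = AND(u, s) = AND(1, 1) = 1
n2 = AND(p, n1) = AND(1, 1) = 1
n3 = AND(p, n2) = AND(1, 1) = 1
n4 = AND(q, n3) = AND(1, 1) = 1
n5 = OR(r, n4) = OR(0, 1) = 1
n6 = XOR(n5, p) = XOR(1, 1) = 0
n7 = XOR(n6, t) = XOR(0, 1) = 1
n8 = NOT(n7) = NOT 1 = 0
n9 = NOT(n8) = NOT 0 = 1
n10 = NOT(n9) = NOT 1 = 0
So n10 = 0.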